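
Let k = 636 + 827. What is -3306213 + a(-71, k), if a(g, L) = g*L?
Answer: -3410086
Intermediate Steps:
k = 1463
a(g, L) = L*g
-3306213 + a(-71, k) = -3306213 + 1463*(-71) = -3306213 - 103873 = -3410086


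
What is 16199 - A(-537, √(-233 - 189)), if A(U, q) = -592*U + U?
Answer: -301168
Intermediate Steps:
A(U, q) = -591*U
16199 - A(-537, √(-233 - 189)) = 16199 - (-591)*(-537) = 16199 - 1*317367 = 16199 - 317367 = -301168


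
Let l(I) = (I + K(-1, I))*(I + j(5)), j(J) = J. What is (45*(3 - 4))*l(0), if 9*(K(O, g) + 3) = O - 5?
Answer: 825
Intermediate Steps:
K(O, g) = -32/9 + O/9 (K(O, g) = -3 + (O - 5)/9 = -3 + (-5 + O)/9 = -3 + (-5/9 + O/9) = -32/9 + O/9)
l(I) = (5 + I)*(-11/3 + I) (l(I) = (I + (-32/9 + (⅑)*(-1)))*(I + 5) = (I + (-32/9 - ⅑))*(5 + I) = (I - 11/3)*(5 + I) = (-11/3 + I)*(5 + I) = (5 + I)*(-11/3 + I))
(45*(3 - 4))*l(0) = (45*(3 - 4))*(-55/3 + 0² + (4/3)*0) = (45*(-1))*(-55/3 + 0 + 0) = -45*(-55/3) = 825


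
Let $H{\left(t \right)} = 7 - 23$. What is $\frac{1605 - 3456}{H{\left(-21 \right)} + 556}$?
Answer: $- \frac{617}{180} \approx -3.4278$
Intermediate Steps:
$H{\left(t \right)} = -16$
$\frac{1605 - 3456}{H{\left(-21 \right)} + 556} = \frac{1605 - 3456}{-16 + 556} = - \frac{1851}{540} = \left(-1851\right) \frac{1}{540} = - \frac{617}{180}$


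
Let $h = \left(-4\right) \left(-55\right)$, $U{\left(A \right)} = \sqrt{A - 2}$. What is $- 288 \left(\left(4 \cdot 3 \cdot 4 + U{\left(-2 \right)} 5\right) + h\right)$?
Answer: $-77184 - 2880 i \approx -77184.0 - 2880.0 i$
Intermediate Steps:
$U{\left(A \right)} = \sqrt{-2 + A}$
$h = 220$
$- 288 \left(\left(4 \cdot 3 \cdot 4 + U{\left(-2 \right)} 5\right) + h\right) = - 288 \left(\left(4 \cdot 3 \cdot 4 + \sqrt{-2 - 2} \cdot 5\right) + 220\right) = - 288 \left(\left(12 \cdot 4 + \sqrt{-4} \cdot 5\right) + 220\right) = - 288 \left(\left(48 + 2 i 5\right) + 220\right) = - 288 \left(\left(48 + 10 i\right) + 220\right) = - 288 \left(268 + 10 i\right) = -77184 - 2880 i$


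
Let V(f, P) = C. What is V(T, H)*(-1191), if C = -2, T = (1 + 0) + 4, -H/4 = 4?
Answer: 2382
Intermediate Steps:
H = -16 (H = -4*4 = -16)
T = 5 (T = 1 + 4 = 5)
V(f, P) = -2
V(T, H)*(-1191) = -2*(-1191) = 2382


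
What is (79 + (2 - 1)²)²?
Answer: 6400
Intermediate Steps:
(79 + (2 - 1)²)² = (79 + 1²)² = (79 + 1)² = 80² = 6400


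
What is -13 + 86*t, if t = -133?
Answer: -11451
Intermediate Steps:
-13 + 86*t = -13 + 86*(-133) = -13 - 11438 = -11451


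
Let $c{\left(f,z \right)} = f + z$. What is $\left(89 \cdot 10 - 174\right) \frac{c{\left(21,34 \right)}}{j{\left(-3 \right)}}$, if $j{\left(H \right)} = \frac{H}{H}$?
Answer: $39380$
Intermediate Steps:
$j{\left(H \right)} = 1$
$\left(89 \cdot 10 - 174\right) \frac{c{\left(21,34 \right)}}{j{\left(-3 \right)}} = \left(89 \cdot 10 - 174\right) \frac{21 + 34}{1} = \left(890 - 174\right) 55 \cdot 1 = 716 \cdot 55 = 39380$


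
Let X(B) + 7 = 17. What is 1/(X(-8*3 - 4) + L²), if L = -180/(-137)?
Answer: 18769/220090 ≈ 0.085279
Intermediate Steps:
X(B) = 10 (X(B) = -7 + 17 = 10)
L = 180/137 (L = -180*(-1/137) = 180/137 ≈ 1.3139)
1/(X(-8*3 - 4) + L²) = 1/(10 + (180/137)²) = 1/(10 + 32400/18769) = 1/(220090/18769) = 18769/220090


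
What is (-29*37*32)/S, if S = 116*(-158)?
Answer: 148/79 ≈ 1.8734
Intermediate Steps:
S = -18328
(-29*37*32)/S = (-29*37*32)/(-18328) = -1073*32*(-1/18328) = -34336*(-1/18328) = 148/79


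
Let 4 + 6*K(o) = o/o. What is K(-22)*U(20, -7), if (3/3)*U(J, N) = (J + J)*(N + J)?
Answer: -260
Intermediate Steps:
U(J, N) = 2*J*(J + N) (U(J, N) = (J + J)*(N + J) = (2*J)*(J + N) = 2*J*(J + N))
K(o) = -1/2 (K(o) = -2/3 + (o/o)/6 = -2/3 + (1/6)*1 = -2/3 + 1/6 = -1/2)
K(-22)*U(20, -7) = -20*(20 - 7) = -20*13 = -1/2*520 = -260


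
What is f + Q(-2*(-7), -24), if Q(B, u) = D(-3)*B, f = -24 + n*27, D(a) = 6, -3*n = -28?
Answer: 312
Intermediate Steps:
n = 28/3 (n = -⅓*(-28) = 28/3 ≈ 9.3333)
f = 228 (f = -24 + (28/3)*27 = -24 + 252 = 228)
Q(B, u) = 6*B
f + Q(-2*(-7), -24) = 228 + 6*(-2*(-7)) = 228 + 6*14 = 228 + 84 = 312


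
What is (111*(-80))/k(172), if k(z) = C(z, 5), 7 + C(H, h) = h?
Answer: 4440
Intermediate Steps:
C(H, h) = -7 + h
k(z) = -2 (k(z) = -7 + 5 = -2)
(111*(-80))/k(172) = (111*(-80))/(-2) = -8880*(-½) = 4440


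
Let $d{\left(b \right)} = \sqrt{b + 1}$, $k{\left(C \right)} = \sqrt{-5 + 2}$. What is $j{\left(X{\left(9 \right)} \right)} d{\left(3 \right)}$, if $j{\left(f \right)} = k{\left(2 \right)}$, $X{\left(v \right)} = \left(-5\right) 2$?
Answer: $2 i \sqrt{3} \approx 3.4641 i$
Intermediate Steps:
$k{\left(C \right)} = i \sqrt{3}$ ($k{\left(C \right)} = \sqrt{-3} = i \sqrt{3}$)
$X{\left(v \right)} = -10$
$d{\left(b \right)} = \sqrt{1 + b}$
$j{\left(f \right)} = i \sqrt{3}$
$j{\left(X{\left(9 \right)} \right)} d{\left(3 \right)} = i \sqrt{3} \sqrt{1 + 3} = i \sqrt{3} \sqrt{4} = i \sqrt{3} \cdot 2 = 2 i \sqrt{3}$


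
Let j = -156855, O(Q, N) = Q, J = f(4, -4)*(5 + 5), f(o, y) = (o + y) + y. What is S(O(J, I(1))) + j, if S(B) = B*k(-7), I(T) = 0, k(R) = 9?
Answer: -157215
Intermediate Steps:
f(o, y) = o + 2*y
J = -40 (J = (4 + 2*(-4))*(5 + 5) = (4 - 8)*10 = -4*10 = -40)
S(B) = 9*B (S(B) = B*9 = 9*B)
S(O(J, I(1))) + j = 9*(-40) - 156855 = -360 - 156855 = -157215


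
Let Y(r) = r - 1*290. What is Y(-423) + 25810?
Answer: 25097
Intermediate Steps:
Y(r) = -290 + r (Y(r) = r - 290 = -290 + r)
Y(-423) + 25810 = (-290 - 423) + 25810 = -713 + 25810 = 25097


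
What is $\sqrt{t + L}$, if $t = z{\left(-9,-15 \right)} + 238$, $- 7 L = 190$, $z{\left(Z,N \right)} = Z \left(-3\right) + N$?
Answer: $\frac{2 \sqrt{2730}}{7} \approx 14.928$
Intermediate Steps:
$z{\left(Z,N \right)} = N - 3 Z$ ($z{\left(Z,N \right)} = - 3 Z + N = N - 3 Z$)
$L = - \frac{190}{7}$ ($L = \left(- \frac{1}{7}\right) 190 = - \frac{190}{7} \approx -27.143$)
$t = 250$ ($t = \left(-15 - -27\right) + 238 = \left(-15 + 27\right) + 238 = 12 + 238 = 250$)
$\sqrt{t + L} = \sqrt{250 - \frac{190}{7}} = \sqrt{\frac{1560}{7}} = \frac{2 \sqrt{2730}}{7}$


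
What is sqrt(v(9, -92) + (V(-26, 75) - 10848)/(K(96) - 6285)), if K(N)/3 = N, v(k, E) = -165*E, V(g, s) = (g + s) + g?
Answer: sqrt(545998574145)/5997 ≈ 123.21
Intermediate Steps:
V(g, s) = s + 2*g
K(N) = 3*N
sqrt(v(9, -92) + (V(-26, 75) - 10848)/(K(96) - 6285)) = sqrt(-165*(-92) + ((75 + 2*(-26)) - 10848)/(3*96 - 6285)) = sqrt(15180 + ((75 - 52) - 10848)/(288 - 6285)) = sqrt(15180 + (23 - 10848)/(-5997)) = sqrt(15180 - 10825*(-1/5997)) = sqrt(15180 + 10825/5997) = sqrt(91045285/5997) = sqrt(545998574145)/5997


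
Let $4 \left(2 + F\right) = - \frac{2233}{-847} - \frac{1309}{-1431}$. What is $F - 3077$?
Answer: $- \frac{96905129}{31482} \approx -3078.1$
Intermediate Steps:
$F = - \frac{35015}{31482}$ ($F = -2 + \frac{- \frac{2233}{-847} - \frac{1309}{-1431}}{4} = -2 + \frac{\left(-2233\right) \left(- \frac{1}{847}\right) - - \frac{1309}{1431}}{4} = -2 + \frac{\frac{29}{11} + \frac{1309}{1431}}{4} = -2 + \frac{1}{4} \cdot \frac{55898}{15741} = -2 + \frac{27949}{31482} = - \frac{35015}{31482} \approx -1.1122$)
$F - 3077 = - \frac{35015}{31482} - 3077 = - \frac{96905129}{31482}$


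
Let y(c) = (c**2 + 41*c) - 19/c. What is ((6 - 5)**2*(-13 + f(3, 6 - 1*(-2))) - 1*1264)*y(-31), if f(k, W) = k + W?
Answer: 12142206/31 ≈ 3.9168e+5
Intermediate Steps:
f(k, W) = W + k
y(c) = c**2 - 19/c + 41*c
((6 - 5)**2*(-13 + f(3, 6 - 1*(-2))) - 1*1264)*y(-31) = ((6 - 5)**2*(-13 + ((6 - 1*(-2)) + 3)) - 1*1264)*((-19 + (-31)**2*(41 - 31))/(-31)) = (1**2*(-13 + ((6 + 2) + 3)) - 1264)*(-(-19 + 961*10)/31) = (1*(-13 + (8 + 3)) - 1264)*(-(-19 + 9610)/31) = (1*(-13 + 11) - 1264)*(-1/31*9591) = (1*(-2) - 1264)*(-9591/31) = (-2 - 1264)*(-9591/31) = -1266*(-9591/31) = 12142206/31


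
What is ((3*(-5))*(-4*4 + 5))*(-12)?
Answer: -1980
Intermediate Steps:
((3*(-5))*(-4*4 + 5))*(-12) = -15*(-16 + 5)*(-12) = -15*(-11)*(-12) = 165*(-12) = -1980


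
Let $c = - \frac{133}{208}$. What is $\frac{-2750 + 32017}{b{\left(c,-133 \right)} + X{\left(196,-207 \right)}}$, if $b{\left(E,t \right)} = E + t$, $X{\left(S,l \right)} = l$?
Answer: $- \frac{6087536}{70853} \approx -85.918$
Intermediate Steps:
$c = - \frac{133}{208}$ ($c = \left(-133\right) \frac{1}{208} = - \frac{133}{208} \approx -0.63942$)
$\frac{-2750 + 32017}{b{\left(c,-133 \right)} + X{\left(196,-207 \right)}} = \frac{-2750 + 32017}{\left(- \frac{133}{208} - 133\right) - 207} = \frac{29267}{- \frac{27797}{208} - 207} = \frac{29267}{- \frac{70853}{208}} = 29267 \left(- \frac{208}{70853}\right) = - \frac{6087536}{70853}$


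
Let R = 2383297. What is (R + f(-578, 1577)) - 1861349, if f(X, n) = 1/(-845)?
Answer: 441046059/845 ≈ 5.2195e+5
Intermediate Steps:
f(X, n) = -1/845
(R + f(-578, 1577)) - 1861349 = (2383297 - 1/845) - 1861349 = 2013885964/845 - 1861349 = 441046059/845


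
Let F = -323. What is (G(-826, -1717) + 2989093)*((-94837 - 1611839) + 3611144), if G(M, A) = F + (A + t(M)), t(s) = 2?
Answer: 5688750661740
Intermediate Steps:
G(M, A) = -321 + A (G(M, A) = -323 + (A + 2) = -323 + (2 + A) = -321 + A)
(G(-826, -1717) + 2989093)*((-94837 - 1611839) + 3611144) = ((-321 - 1717) + 2989093)*((-94837 - 1611839) + 3611144) = (-2038 + 2989093)*(-1706676 + 3611144) = 2987055*1904468 = 5688750661740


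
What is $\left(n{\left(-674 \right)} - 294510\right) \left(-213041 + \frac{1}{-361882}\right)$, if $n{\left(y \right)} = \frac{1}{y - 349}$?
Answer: $\frac{7742560364339047051}{123401762} \approx 6.2743 \cdot 10^{10}$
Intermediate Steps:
$n{\left(y \right)} = \frac{1}{-349 + y}$
$\left(n{\left(-674 \right)} - 294510\right) \left(-213041 + \frac{1}{-361882}\right) = \left(\frac{1}{-349 - 674} - 294510\right) \left(-213041 + \frac{1}{-361882}\right) = \left(\frac{1}{-1023} - 294510\right) \left(-213041 - \frac{1}{361882}\right) = \left(- \frac{1}{1023} - 294510\right) \left(- \frac{77095703163}{361882}\right) = \left(- \frac{301283731}{1023}\right) \left(- \frac{77095703163}{361882}\right) = \frac{7742560364339047051}{123401762}$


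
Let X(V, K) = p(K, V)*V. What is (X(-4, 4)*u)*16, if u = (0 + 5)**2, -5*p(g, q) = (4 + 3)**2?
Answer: 15680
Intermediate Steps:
p(g, q) = -49/5 (p(g, q) = -(4 + 3)**2/5 = -1/5*7**2 = -1/5*49 = -49/5)
X(V, K) = -49*V/5
u = 25 (u = 5**2 = 25)
(X(-4, 4)*u)*16 = (-49/5*(-4)*25)*16 = ((196/5)*25)*16 = 980*16 = 15680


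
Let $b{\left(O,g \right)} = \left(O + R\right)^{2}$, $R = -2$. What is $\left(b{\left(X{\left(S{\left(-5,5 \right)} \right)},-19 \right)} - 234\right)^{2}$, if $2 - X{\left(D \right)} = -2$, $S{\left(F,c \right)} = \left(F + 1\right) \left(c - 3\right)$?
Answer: $52900$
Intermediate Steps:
$S{\left(F,c \right)} = \left(1 + F\right) \left(-3 + c\right)$
$X{\left(D \right)} = 4$ ($X{\left(D \right)} = 2 - -2 = 2 + 2 = 4$)
$b{\left(O,g \right)} = \left(-2 + O\right)^{2}$ ($b{\left(O,g \right)} = \left(O - 2\right)^{2} = \left(-2 + O\right)^{2}$)
$\left(b{\left(X{\left(S{\left(-5,5 \right)} \right)},-19 \right)} - 234\right)^{2} = \left(\left(-2 + 4\right)^{2} - 234\right)^{2} = \left(2^{2} - 234\right)^{2} = \left(4 - 234\right)^{2} = \left(-230\right)^{2} = 52900$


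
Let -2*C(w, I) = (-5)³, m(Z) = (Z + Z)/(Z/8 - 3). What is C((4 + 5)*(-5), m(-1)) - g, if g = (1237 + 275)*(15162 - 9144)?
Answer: -18198307/2 ≈ -9.0992e+6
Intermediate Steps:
m(Z) = 2*Z/(-3 + Z/8) (m(Z) = (2*Z)/(Z*(⅛) - 3) = (2*Z)/(Z/8 - 3) = (2*Z)/(-3 + Z/8) = 2*Z/(-3 + Z/8))
g = 9099216 (g = 1512*6018 = 9099216)
C(w, I) = 125/2 (C(w, I) = -½*(-5)³ = -½*(-125) = 125/2)
C((4 + 5)*(-5), m(-1)) - g = 125/2 - 1*9099216 = 125/2 - 9099216 = -18198307/2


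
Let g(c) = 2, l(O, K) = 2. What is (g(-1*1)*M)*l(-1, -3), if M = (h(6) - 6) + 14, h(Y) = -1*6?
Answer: 8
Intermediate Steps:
h(Y) = -6
M = 2 (M = (-6 - 6) + 14 = -12 + 14 = 2)
(g(-1*1)*M)*l(-1, -3) = (2*2)*2 = 4*2 = 8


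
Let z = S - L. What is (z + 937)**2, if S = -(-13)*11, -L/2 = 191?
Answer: 2137444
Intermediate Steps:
L = -382 (L = -2*191 = -382)
S = 143 (S = -1*(-143) = 143)
z = 525 (z = 143 - 1*(-382) = 143 + 382 = 525)
(z + 937)**2 = (525 + 937)**2 = 1462**2 = 2137444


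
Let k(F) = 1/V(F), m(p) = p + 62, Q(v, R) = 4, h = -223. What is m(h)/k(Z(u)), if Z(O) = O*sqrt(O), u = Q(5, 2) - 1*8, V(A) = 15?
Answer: -2415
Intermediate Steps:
u = -4 (u = 4 - 1*8 = 4 - 8 = -4)
m(p) = 62 + p
Z(O) = O**(3/2)
k(F) = 1/15
m(h)/k(Z(u)) = (62 - 223)/(1/15) = -161*15 = -2415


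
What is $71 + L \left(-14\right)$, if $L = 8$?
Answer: $-41$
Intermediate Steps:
$71 + L \left(-14\right) = 71 + 8 \left(-14\right) = 71 - 112 = -41$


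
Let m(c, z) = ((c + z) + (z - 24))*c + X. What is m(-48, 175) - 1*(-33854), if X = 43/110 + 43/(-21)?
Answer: 47374273/2310 ≈ 20508.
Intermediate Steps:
X = -3827/2310 (X = 43*(1/110) + 43*(-1/21) = 43/110 - 43/21 = -3827/2310 ≈ -1.6567)
m(c, z) = -3827/2310 + c*(-24 + c + 2*z) (m(c, z) = ((c + z) + (z - 24))*c - 3827/2310 = ((c + z) + (-24 + z))*c - 3827/2310 = (-24 + c + 2*z)*c - 3827/2310 = c*(-24 + c + 2*z) - 3827/2310 = -3827/2310 + c*(-24 + c + 2*z))
m(-48, 175) - 1*(-33854) = (-3827/2310 + (-48)**2 - 24*(-48) + 2*(-48)*175) - 1*(-33854) = (-3827/2310 + 2304 + 1152 - 16800) + 33854 = -30828467/2310 + 33854 = 47374273/2310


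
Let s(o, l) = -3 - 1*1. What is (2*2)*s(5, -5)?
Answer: -16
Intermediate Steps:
s(o, l) = -4 (s(o, l) = -3 - 1 = -4)
(2*2)*s(5, -5) = (2*2)*(-4) = 4*(-4) = -16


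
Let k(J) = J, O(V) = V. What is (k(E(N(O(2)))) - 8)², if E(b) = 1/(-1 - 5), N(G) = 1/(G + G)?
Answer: 2401/36 ≈ 66.694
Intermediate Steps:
N(G) = 1/(2*G)
E(b) = -⅙ (E(b) = 1/(-6) = -⅙)
(k(E(N(O(2)))) - 8)² = (-⅙ - 8)² = (-49/6)² = 2401/36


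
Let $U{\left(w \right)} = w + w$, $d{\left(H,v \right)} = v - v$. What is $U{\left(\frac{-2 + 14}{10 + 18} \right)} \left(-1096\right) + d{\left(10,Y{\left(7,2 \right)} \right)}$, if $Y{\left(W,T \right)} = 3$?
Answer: $- \frac{6576}{7} \approx -939.43$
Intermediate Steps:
$d{\left(H,v \right)} = 0$
$U{\left(w \right)} = 2 w$
$U{\left(\frac{-2 + 14}{10 + 18} \right)} \left(-1096\right) + d{\left(10,Y{\left(7,2 \right)} \right)} = 2 \frac{-2 + 14}{10 + 18} \left(-1096\right) + 0 = 2 \cdot \frac{12}{28} \left(-1096\right) + 0 = 2 \cdot 12 \cdot \frac{1}{28} \left(-1096\right) + 0 = 2 \cdot \frac{3}{7} \left(-1096\right) + 0 = \frac{6}{7} \left(-1096\right) + 0 = - \frac{6576}{7} + 0 = - \frac{6576}{7}$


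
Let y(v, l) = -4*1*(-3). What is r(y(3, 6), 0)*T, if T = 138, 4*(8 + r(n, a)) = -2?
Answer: -1173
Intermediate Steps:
y(v, l) = 12 (y(v, l) = -4*(-3) = 12)
r(n, a) = -17/2 (r(n, a) = -8 + (¼)*(-2) = -8 - ½ = -17/2)
r(y(3, 6), 0)*T = -17/2*138 = -1173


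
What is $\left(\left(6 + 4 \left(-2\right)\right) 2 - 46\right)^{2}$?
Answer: $2500$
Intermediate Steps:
$\left(\left(6 + 4 \left(-2\right)\right) 2 - 46\right)^{2} = \left(\left(6 - 8\right) 2 - 46\right)^{2} = \left(\left(-2\right) 2 - 46\right)^{2} = \left(-4 - 46\right)^{2} = \left(-50\right)^{2} = 2500$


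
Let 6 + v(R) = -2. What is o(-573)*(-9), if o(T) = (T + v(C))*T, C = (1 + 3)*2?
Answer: -2996217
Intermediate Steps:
C = 8 (C = 4*2 = 8)
v(R) = -8 (v(R) = -6 - 2 = -8)
o(T) = T*(-8 + T) (o(T) = (T - 8)*T = (-8 + T)*T = T*(-8 + T))
o(-573)*(-9) = -573*(-8 - 573)*(-9) = -573*(-581)*(-9) = 332913*(-9) = -2996217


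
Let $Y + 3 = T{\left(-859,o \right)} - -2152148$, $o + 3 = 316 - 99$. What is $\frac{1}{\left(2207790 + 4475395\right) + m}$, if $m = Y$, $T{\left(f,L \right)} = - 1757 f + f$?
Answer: $\frac{1}{10343734} \approx 9.6677 \cdot 10^{-8}$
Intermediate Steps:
$o = 214$ ($o = -3 + \left(316 - 99\right) = -3 + 217 = 214$)
$T{\left(f,L \right)} = - 1756 f$
$Y = 3660549$ ($Y = -3 - -3660552 = -3 + \left(1508404 + 2152148\right) = -3 + 3660552 = 3660549$)
$m = 3660549$
$\frac{1}{\left(2207790 + 4475395\right) + m} = \frac{1}{\left(2207790 + 4475395\right) + 3660549} = \frac{1}{6683185 + 3660549} = \frac{1}{10343734}$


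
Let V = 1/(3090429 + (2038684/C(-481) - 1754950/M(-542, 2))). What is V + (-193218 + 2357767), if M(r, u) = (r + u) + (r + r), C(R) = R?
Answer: 2610016841108521367/1205801689455 ≈ 2.1645e+6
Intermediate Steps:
M(r, u) = u + 3*r (M(r, u) = (r + u) + 2*r = u + 3*r)
V = 390572/1205801689455 (V = 1/(3090429 + (2038684/(-481) - 1754950/(2 + 3*(-542)))) = 1/(3090429 + (2038684*(-1/481) - 1754950/(2 - 1626))) = 1/(3090429 + (-2038684/481 - 1754950/(-1624))) = 1/(3090429 + (-2038684/481 - 1754950*(-1/1624))) = 1/(3090429 + (-2038684/481 + 877475/812)) = 1/(3090429 - 1233345933/390572) = 1/(1205801689455/390572) = 390572/1205801689455 ≈ 3.2391e-7)
V + (-193218 + 2357767) = 390572/1205801689455 + (-193218 + 2357767) = 390572/1205801689455 + 2164549 = 2610016841108521367/1205801689455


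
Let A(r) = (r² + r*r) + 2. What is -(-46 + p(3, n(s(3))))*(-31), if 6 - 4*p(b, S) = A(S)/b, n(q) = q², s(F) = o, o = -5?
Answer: -27683/6 ≈ -4613.8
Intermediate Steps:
s(F) = -5
A(r) = 2 + 2*r² (A(r) = (r² + r²) + 2 = 2*r² + 2 = 2 + 2*r²)
p(b, S) = 3/2 - (2 + 2*S²)/(4*b)
-(-46 + p(3, n(s(3))))*(-31) = -(-46 + (½)*(-1 - ((-5)²)² + 3*3)/3)*(-31) = -(-46 + (½)*(⅓)*(-1 - 1*25² + 9))*(-31) = -(-46 + (½)*(⅓)*(-1 - 1*625 + 9))*(-31) = -(-46 + (½)*(⅓)*(-1 - 625 + 9))*(-31) = -(-46 + (½)*(⅓)*(-617))*(-31) = -(-46 - 617/6)*(-31) = -(-893)*(-31)/6 = -1*27683/6 = -27683/6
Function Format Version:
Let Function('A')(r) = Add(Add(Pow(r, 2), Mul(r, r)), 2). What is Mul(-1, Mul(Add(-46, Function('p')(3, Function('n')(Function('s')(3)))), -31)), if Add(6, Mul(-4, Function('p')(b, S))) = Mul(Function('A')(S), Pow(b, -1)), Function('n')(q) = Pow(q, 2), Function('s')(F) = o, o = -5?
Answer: Rational(-27683, 6) ≈ -4613.8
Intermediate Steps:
Function('s')(F) = -5
Function('A')(r) = Add(2, Mul(2, Pow(r, 2))) (Function('A')(r) = Add(Add(Pow(r, 2), Pow(r, 2)), 2) = Add(Mul(2, Pow(r, 2)), 2) = Add(2, Mul(2, Pow(r, 2))))
Function('p')(b, S) = Add(Rational(3, 2), Mul(Rational(-1, 4), Pow(b, -1), Add(2, Mul(2, Pow(S, 2))))) (Function('p')(b, S) = Add(Rational(3, 2), Mul(Rational(-1, 4), Mul(Add(2, Mul(2, Pow(S, 2))), Pow(b, -1)))) = Add(Rational(3, 2), Mul(Rational(-1, 4), Mul(Pow(b, -1), Add(2, Mul(2, Pow(S, 2)))))) = Add(Rational(3, 2), Mul(Rational(-1, 4), Pow(b, -1), Add(2, Mul(2, Pow(S, 2))))))
Mul(-1, Mul(Add(-46, Function('p')(3, Function('n')(Function('s')(3)))), -31)) = Mul(-1, Mul(Add(-46, Mul(Rational(1, 2), Pow(3, -1), Add(-1, Mul(-1, Pow(Pow(-5, 2), 2)), Mul(3, 3)))), -31)) = Mul(-1, Mul(Add(-46, Mul(Rational(1, 2), Rational(1, 3), Add(-1, Mul(-1, Pow(25, 2)), 9))), -31)) = Mul(-1, Mul(Add(-46, Mul(Rational(1, 2), Rational(1, 3), Add(-1, Mul(-1, 625), 9))), -31)) = Mul(-1, Mul(Add(-46, Mul(Rational(1, 2), Rational(1, 3), Add(-1, -625, 9))), -31)) = Mul(-1, Mul(Add(-46, Mul(Rational(1, 2), Rational(1, 3), -617)), -31)) = Mul(-1, Mul(Add(-46, Rational(-617, 6)), -31)) = Mul(-1, Mul(Rational(-893, 6), -31)) = Mul(-1, Rational(27683, 6)) = Rational(-27683, 6)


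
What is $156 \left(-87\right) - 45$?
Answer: $-13617$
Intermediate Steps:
$156 \left(-87\right) - 45 = -13572 - 45 = -13617$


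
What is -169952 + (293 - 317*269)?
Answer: -254932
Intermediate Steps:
-169952 + (293 - 317*269) = -169952 + (293 - 85273) = -169952 - 84980 = -254932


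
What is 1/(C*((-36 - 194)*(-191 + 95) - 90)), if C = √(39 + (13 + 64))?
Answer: √29/1275420 ≈ 4.2223e-6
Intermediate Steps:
C = 2*√29 (C = √(39 + 77) = √116 = 2*√29 ≈ 10.770)
1/(C*((-36 - 194)*(-191 + 95) - 90)) = 1/((2*√29)*((-36 - 194)*(-191 + 95) - 90)) = 1/((2*√29)*(-230*(-96) - 90)) = 1/((2*√29)*(22080 - 90)) = 1/((2*√29)*21990) = 1/(43980*√29) = √29/1275420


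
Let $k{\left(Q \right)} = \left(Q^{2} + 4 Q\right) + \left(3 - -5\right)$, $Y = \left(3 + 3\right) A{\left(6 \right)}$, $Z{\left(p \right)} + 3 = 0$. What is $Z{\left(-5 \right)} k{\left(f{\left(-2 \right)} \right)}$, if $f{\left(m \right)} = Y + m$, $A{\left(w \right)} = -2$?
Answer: $-444$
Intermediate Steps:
$Z{\left(p \right)} = -3$ ($Z{\left(p \right)} = -3 + 0 = -3$)
$Y = -12$ ($Y = \left(3 + 3\right) \left(-2\right) = 6 \left(-2\right) = -12$)
$f{\left(m \right)} = -12 + m$
$k{\left(Q \right)} = 8 + Q^{2} + 4 Q$ ($k{\left(Q \right)} = \left(Q^{2} + 4 Q\right) + \left(3 + 5\right) = \left(Q^{2} + 4 Q\right) + 8 = 8 + Q^{2} + 4 Q$)
$Z{\left(-5 \right)} k{\left(f{\left(-2 \right)} \right)} = - 3 \left(8 + \left(-12 - 2\right)^{2} + 4 \left(-12 - 2\right)\right) = - 3 \left(8 + \left(-14\right)^{2} + 4 \left(-14\right)\right) = - 3 \left(8 + 196 - 56\right) = \left(-3\right) 148 = -444$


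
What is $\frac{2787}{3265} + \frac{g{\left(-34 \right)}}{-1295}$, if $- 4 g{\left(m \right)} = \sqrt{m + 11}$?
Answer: $\frac{2787}{3265} + \frac{i \sqrt{23}}{5180} \approx 0.8536 + 0.00092584 i$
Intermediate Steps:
$g{\left(m \right)} = - \frac{\sqrt{11 + m}}{4}$ ($g{\left(m \right)} = - \frac{\sqrt{m + 11}}{4} = - \frac{\sqrt{11 + m}}{4}$)
$\frac{2787}{3265} + \frac{g{\left(-34 \right)}}{-1295} = \frac{2787}{3265} + \frac{\left(- \frac{1}{4}\right) \sqrt{11 - 34}}{-1295} = 2787 \cdot \frac{1}{3265} + - \frac{\sqrt{-23}}{4} \left(- \frac{1}{1295}\right) = \frac{2787}{3265} + - \frac{i \sqrt{23}}{4} \left(- \frac{1}{1295}\right) = \frac{2787}{3265} + \frac{i \sqrt{23}}{5180}$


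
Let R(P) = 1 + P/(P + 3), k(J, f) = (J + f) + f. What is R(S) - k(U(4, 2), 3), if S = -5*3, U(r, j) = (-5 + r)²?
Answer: -19/4 ≈ -4.7500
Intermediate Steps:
k(J, f) = J + 2*f
S = -15
R(P) = 1 + P/(3 + P)
R(S) - k(U(4, 2), 3) = (3 + 2*(-15))/(3 - 15) - ((-5 + 4)² + 2*3) = (3 - 30)/(-12) - ((-1)² + 6) = -1/12*(-27) - (1 + 6) = 9/4 - 1*7 = 9/4 - 7 = -19/4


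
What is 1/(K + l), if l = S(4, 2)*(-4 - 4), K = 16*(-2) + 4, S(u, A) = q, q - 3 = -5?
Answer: -1/12 ≈ -0.083333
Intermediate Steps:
q = -2 (q = 3 - 5 = -2)
S(u, A) = -2
K = -28 (K = -32 + 4 = -28)
l = 16 (l = -2*(-4 - 4) = -2*(-8) = 16)
1/(K + l) = 1/(-28 + 16) = 1/(-12) = -1/12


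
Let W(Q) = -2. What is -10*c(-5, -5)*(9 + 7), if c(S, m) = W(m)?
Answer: 320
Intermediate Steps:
c(S, m) = -2
-10*c(-5, -5)*(9 + 7) = -(-20)*(9 + 7) = -(-20)*16 = -10*(-32) = 320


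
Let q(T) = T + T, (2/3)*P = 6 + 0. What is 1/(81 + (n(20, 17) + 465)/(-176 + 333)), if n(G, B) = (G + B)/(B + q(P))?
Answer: 5495/461407 ≈ 0.011909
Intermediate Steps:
P = 9 (P = 3*(6 + 0)/2 = (3/2)*6 = 9)
q(T) = 2*T
n(G, B) = (B + G)/(18 + B) (n(G, B) = (G + B)/(B + 2*9) = (B + G)/(B + 18) = (B + G)/(18 + B))
1/(81 + (n(20, 17) + 465)/(-176 + 333)) = 1/(81 + ((17 + 20)/(18 + 17) + 465)/(-176 + 333)) = 1/(81 + (37/35 + 465)/157) = 1/(81 + ((1/35)*37 + 465)*(1/157)) = 1/(81 + (37/35 + 465)*(1/157)) = 1/(81 + (16312/35)*(1/157)) = 1/(81 + 16312/5495) = 1/(461407/5495) = 5495/461407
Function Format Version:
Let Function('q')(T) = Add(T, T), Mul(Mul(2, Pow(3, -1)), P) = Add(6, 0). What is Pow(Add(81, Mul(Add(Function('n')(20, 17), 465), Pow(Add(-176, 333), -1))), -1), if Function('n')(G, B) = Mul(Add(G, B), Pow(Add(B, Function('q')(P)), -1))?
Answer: Rational(5495, 461407) ≈ 0.011909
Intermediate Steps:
P = 9 (P = Mul(Rational(3, 2), Add(6, 0)) = Mul(Rational(3, 2), 6) = 9)
Function('q')(T) = Mul(2, T)
Function('n')(G, B) = Mul(Pow(Add(18, B), -1), Add(B, G)) (Function('n')(G, B) = Mul(Add(G, B), Pow(Add(B, Mul(2, 9)), -1)) = Mul(Add(B, G), Pow(Add(B, 18), -1)) = Mul(Add(B, G), Pow(Add(18, B), -1)) = Mul(Pow(Add(18, B), -1), Add(B, G)))
Pow(Add(81, Mul(Add(Function('n')(20, 17), 465), Pow(Add(-176, 333), -1))), -1) = Pow(Add(81, Mul(Add(Mul(Pow(Add(18, 17), -1), Add(17, 20)), 465), Pow(Add(-176, 333), -1))), -1) = Pow(Add(81, Mul(Add(Mul(Pow(35, -1), 37), 465), Pow(157, -1))), -1) = Pow(Add(81, Mul(Add(Mul(Rational(1, 35), 37), 465), Rational(1, 157))), -1) = Pow(Add(81, Mul(Add(Rational(37, 35), 465), Rational(1, 157))), -1) = Pow(Add(81, Mul(Rational(16312, 35), Rational(1, 157))), -1) = Pow(Add(81, Rational(16312, 5495)), -1) = Pow(Rational(461407, 5495), -1) = Rational(5495, 461407)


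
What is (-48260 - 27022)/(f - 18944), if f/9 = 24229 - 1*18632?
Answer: -75282/31429 ≈ -2.3953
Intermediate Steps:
f = 50373 (f = 9*(24229 - 1*18632) = 9*(24229 - 18632) = 9*5597 = 50373)
(-48260 - 27022)/(f - 18944) = (-48260 - 27022)/(50373 - 18944) = -75282/31429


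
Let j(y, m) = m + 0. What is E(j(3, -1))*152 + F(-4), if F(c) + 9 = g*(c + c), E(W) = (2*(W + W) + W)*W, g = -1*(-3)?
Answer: 727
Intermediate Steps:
g = 3
j(y, m) = m
E(W) = 5*W² (E(W) = (2*(2*W) + W)*W = (4*W + W)*W = (5*W)*W = 5*W²)
F(c) = -9 + 6*c (F(c) = -9 + 3*(c + c) = -9 + 3*(2*c) = -9 + 6*c)
E(j(3, -1))*152 + F(-4) = (5*(-1)²)*152 + (-9 + 6*(-4)) = (5*1)*152 + (-9 - 24) = 5*152 - 33 = 760 - 33 = 727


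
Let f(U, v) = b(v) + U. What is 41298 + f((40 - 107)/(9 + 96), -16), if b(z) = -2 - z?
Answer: 4337693/105 ≈ 41311.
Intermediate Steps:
f(U, v) = -2 + U - v (f(U, v) = (-2 - v) + U = -2 + U - v)
41298 + f((40 - 107)/(9 + 96), -16) = 41298 + (-2 + (40 - 107)/(9 + 96) - 1*(-16)) = 41298 + (-2 - 67/105 + 16) = 41298 + 1403/105 = 4337693/105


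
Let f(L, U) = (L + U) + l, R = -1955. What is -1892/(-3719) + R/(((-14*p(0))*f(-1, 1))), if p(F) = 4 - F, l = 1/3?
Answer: 21917887/208264 ≈ 105.24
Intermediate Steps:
l = ⅓ ≈ 0.33333
f(L, U) = ⅓ + L + U (f(L, U) = (L + U) + ⅓ = ⅓ + L + U)
-1892/(-3719) + R/(((-14*p(0))*f(-1, 1))) = -1892/(-3719) - 1955*(-1/(14*(4 - 1*0)*(⅓ - 1 + 1))) = -1892*(-1/3719) - 1955*(-3/(14*(4 + 0))) = 1892/3719 - 1955/(-14*4*(⅓)) = 1892/3719 - 1955/((-56*⅓)) = 1892/3719 - 1955/(-56/3) = 1892/3719 - 1955*(-3/56) = 1892/3719 + 5865/56 = 21917887/208264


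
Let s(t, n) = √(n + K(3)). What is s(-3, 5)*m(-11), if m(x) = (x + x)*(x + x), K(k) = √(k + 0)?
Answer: 484*√(5 + √3) ≈ 1255.8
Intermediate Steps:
K(k) = √k
s(t, n) = √(n + √3)
m(x) = 4*x² (m(x) = (2*x)*(2*x) = 4*x²)
s(-3, 5)*m(-11) = √(5 + √3)*(4*(-11)²) = √(5 + √3)*(4*121) = √(5 + √3)*484 = 484*√(5 + √3)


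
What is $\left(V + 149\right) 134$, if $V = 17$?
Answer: $22244$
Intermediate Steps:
$\left(V + 149\right) 134 = \left(17 + 149\right) 134 = 166 \cdot 134 = 22244$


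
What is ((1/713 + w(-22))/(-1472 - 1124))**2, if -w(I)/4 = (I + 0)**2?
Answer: 1905413054689/3426008498704 ≈ 0.55616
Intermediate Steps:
w(I) = -4*I**2 (w(I) = -4*(I + 0)**2 = -4*I**2)
((1/713 + w(-22))/(-1472 - 1124))**2 = ((1/713 - 4*(-22)**2)/(-1472 - 1124))**2 = ((1/713 - 4*484)/(-2596))**2 = ((1/713 - 1936)*(-1/2596))**2 = (-1380367/713*(-1/2596))**2 = (1380367/1850948)**2 = 1905413054689/3426008498704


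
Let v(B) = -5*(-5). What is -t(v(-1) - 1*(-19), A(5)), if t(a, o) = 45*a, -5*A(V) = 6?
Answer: -1980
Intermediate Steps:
v(B) = 25
A(V) = -6/5 (A(V) = -⅕*6 = -6/5)
-t(v(-1) - 1*(-19), A(5)) = -45*(25 - 1*(-19)) = -45*(25 + 19) = -45*44 = -1*1980 = -1980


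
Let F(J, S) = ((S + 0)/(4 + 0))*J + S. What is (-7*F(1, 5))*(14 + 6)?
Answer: -875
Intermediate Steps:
F(J, S) = S + J*S/4 (F(J, S) = (S/4)*J + S = J*S/4 + S = S + J*S/4)
(-7*F(1, 5))*(14 + 6) = (-7*5*(4 + 1)/4)*(14 + 6) = -7*5*5/4*20 = -7*25/4*20 = -175/4*20 = -875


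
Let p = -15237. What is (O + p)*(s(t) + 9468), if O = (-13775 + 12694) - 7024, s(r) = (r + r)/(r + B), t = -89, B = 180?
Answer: -20107032220/91 ≈ -2.2096e+8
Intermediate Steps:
s(r) = 2*r/(180 + r) (s(r) = (r + r)/(r + 180) = (2*r)/(180 + r) = 2*r/(180 + r))
O = -8105 (O = -1081 - 7024 = -8105)
(O + p)*(s(t) + 9468) = (-8105 - 15237)*(2*(-89)/(180 - 89) + 9468) = -23342*(2*(-89)/91 + 9468) = -23342*(2*(-89)*(1/91) + 9468) = -23342*(-178/91 + 9468) = -23342*861410/91 = -20107032220/91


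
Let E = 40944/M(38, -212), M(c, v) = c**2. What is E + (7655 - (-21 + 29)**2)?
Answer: 2750587/361 ≈ 7619.4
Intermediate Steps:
E = 10236/361 (E = 40944/(38**2) = 40944/1444 = 40944*(1/1444) = 10236/361 ≈ 28.355)
E + (7655 - (-21 + 29)**2) = 10236/361 + (7655 - (-21 + 29)**2) = 10236/361 + (7655 - 1*8**2) = 10236/361 + (7655 - 1*64) = 10236/361 + (7655 - 64) = 10236/361 + 7591 = 2750587/361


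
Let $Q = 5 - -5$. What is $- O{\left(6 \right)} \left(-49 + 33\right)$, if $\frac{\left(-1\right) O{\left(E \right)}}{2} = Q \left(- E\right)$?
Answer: $1920$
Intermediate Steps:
$Q = 10$ ($Q = 5 + 5 = 10$)
$O{\left(E \right)} = 20 E$ ($O{\left(E \right)} = - 2 \cdot 10 \left(- E\right) = - 2 \left(- 10 E\right) = 20 E$)
$- O{\left(6 \right)} \left(-49 + 33\right) = - 20 \cdot 6 \left(-49 + 33\right) = - 120 \left(-16\right) = \left(-1\right) \left(-1920\right) = 1920$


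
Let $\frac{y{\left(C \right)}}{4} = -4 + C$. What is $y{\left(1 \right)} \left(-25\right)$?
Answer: $300$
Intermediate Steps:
$y{\left(C \right)} = -16 + 4 C$ ($y{\left(C \right)} = 4 \left(-4 + C\right) = -16 + 4 C$)
$y{\left(1 \right)} \left(-25\right) = \left(-16 + 4 \cdot 1\right) \left(-25\right) = \left(-16 + 4\right) \left(-25\right) = \left(-12\right) \left(-25\right) = 300$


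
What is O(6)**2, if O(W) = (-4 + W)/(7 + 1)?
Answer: 1/16 ≈ 0.062500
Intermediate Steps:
O(W) = -1/2 + W/8 (O(W) = (-4 + W)/8 = (-4 + W)*(1/8) = -1/2 + W/8)
O(6)**2 = (-1/2 + (1/8)*6)**2 = (-1/2 + 3/4)**2 = (1/4)**2 = 1/16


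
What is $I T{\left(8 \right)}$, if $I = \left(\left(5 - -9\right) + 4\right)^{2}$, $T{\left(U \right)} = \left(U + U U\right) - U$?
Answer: $20736$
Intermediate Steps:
$T{\left(U \right)} = U^{2}$ ($T{\left(U \right)} = \left(U + U^{2}\right) - U = U^{2}$)
$I = 324$ ($I = \left(\left(5 + 9\right) + 4\right)^{2} = \left(14 + 4\right)^{2} = 18^{2} = 324$)
$I T{\left(8 \right)} = 324 \cdot 8^{2} = 324 \cdot 64 = 20736$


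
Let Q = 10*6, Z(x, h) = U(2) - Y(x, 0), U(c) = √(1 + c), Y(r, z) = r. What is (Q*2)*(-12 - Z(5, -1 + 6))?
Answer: -840 - 120*√3 ≈ -1047.8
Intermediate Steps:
Z(x, h) = √3 - x (Z(x, h) = √(1 + 2) - x = √3 - x)
Q = 60
(Q*2)*(-12 - Z(5, -1 + 6)) = (60*2)*(-12 - (√3 - 1*5)) = 120*(-12 - (√3 - 5)) = 120*(-12 - (-5 + √3)) = 120*(-12 + (5 - √3)) = 120*(-7 - √3) = -840 - 120*√3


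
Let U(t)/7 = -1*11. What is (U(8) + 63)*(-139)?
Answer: 1946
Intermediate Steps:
U(t) = -77 (U(t) = 7*(-1*11) = 7*(-11) = -77)
(U(8) + 63)*(-139) = (-77 + 63)*(-139) = -14*(-139) = 1946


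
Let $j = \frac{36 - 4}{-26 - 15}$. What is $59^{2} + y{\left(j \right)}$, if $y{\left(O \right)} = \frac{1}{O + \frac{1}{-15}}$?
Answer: $\frac{1812986}{521} \approx 3479.8$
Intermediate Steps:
$j = - \frac{32}{41}$ ($j = \frac{32}{-41} = 32 \left(- \frac{1}{41}\right) = - \frac{32}{41} \approx -0.78049$)
$y{\left(O \right)} = \frac{1}{- \frac{1}{15} + O}$ ($y{\left(O \right)} = \frac{1}{O - \frac{1}{15}} = \frac{1}{- \frac{1}{15} + O}$)
$59^{2} + y{\left(j \right)} = 59^{2} + \frac{15}{-1 + 15 \left(- \frac{32}{41}\right)} = 3481 + \frac{15}{-1 - \frac{480}{41}} = 3481 + \frac{15}{- \frac{521}{41}} = 3481 + 15 \left(- \frac{41}{521}\right) = 3481 - \frac{615}{521} = \frac{1812986}{521}$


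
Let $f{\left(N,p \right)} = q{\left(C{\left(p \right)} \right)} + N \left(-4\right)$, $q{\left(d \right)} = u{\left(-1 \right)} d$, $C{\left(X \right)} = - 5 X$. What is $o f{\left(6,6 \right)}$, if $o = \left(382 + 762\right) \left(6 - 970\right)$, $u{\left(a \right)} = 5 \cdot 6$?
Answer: $1019001984$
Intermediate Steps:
$u{\left(a \right)} = 30$
$q{\left(d \right)} = 30 d$
$o = -1102816$ ($o = 1144 \left(-964\right) = -1102816$)
$f{\left(N,p \right)} = - 150 p - 4 N$ ($f{\left(N,p \right)} = 30 \left(- 5 p\right) + N \left(-4\right) = - 150 p - 4 N$)
$o f{\left(6,6 \right)} = - 1102816 \left(\left(-150\right) 6 - 24\right) = - 1102816 \left(-900 - 24\right) = \left(-1102816\right) \left(-924\right) = 1019001984$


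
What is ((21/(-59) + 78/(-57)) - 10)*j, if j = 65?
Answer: -854295/1121 ≈ -762.08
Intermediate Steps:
((21/(-59) + 78/(-57)) - 10)*j = ((21/(-59) + 78/(-57)) - 10)*65 = ((21*(-1/59) + 78*(-1/57)) - 10)*65 = ((-21/59 - 26/19) - 10)*65 = (-1933/1121 - 10)*65 = -13143/1121*65 = -854295/1121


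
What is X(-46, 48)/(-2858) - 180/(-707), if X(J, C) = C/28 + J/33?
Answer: 8484523/33339999 ≈ 0.25448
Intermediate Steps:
X(J, C) = C/28 + J/33 (X(J, C) = C*(1/28) + J*(1/33) = C/28 + J/33)
X(-46, 48)/(-2858) - 180/(-707) = ((1/28)*48 + (1/33)*(-46))/(-2858) - 180/(-707) = (12/7 - 46/33)*(-1/2858) - 180*(-1/707) = (74/231)*(-1/2858) + 180/707 = -37/330099 + 180/707 = 8484523/33339999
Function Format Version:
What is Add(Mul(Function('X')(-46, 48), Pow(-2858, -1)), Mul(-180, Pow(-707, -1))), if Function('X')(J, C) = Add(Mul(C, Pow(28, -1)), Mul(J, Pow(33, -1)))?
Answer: Rational(8484523, 33339999) ≈ 0.25448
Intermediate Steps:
Function('X')(J, C) = Add(Mul(Rational(1, 28), C), Mul(Rational(1, 33), J)) (Function('X')(J, C) = Add(Mul(C, Rational(1, 28)), Mul(J, Rational(1, 33))) = Add(Mul(Rational(1, 28), C), Mul(Rational(1, 33), J)))
Add(Mul(Function('X')(-46, 48), Pow(-2858, -1)), Mul(-180, Pow(-707, -1))) = Add(Mul(Add(Mul(Rational(1, 28), 48), Mul(Rational(1, 33), -46)), Pow(-2858, -1)), Mul(-180, Pow(-707, -1))) = Add(Mul(Add(Rational(12, 7), Rational(-46, 33)), Rational(-1, 2858)), Mul(-180, Rational(-1, 707))) = Add(Mul(Rational(74, 231), Rational(-1, 2858)), Rational(180, 707)) = Add(Rational(-37, 330099), Rational(180, 707)) = Rational(8484523, 33339999)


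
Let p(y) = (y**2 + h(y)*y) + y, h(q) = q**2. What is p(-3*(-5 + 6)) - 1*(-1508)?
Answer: 1487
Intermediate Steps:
p(y) = y + y**2 + y**3 (p(y) = (y**2 + y**2*y) + y = (y**2 + y**3) + y = y + y**2 + y**3)
p(-3*(-5 + 6)) - 1*(-1508) = (-3*(-5 + 6))*(1 - 3*(-5 + 6) + (-3*(-5 + 6))**2) - 1*(-1508) = (-3*1)*(1 - 3*1 + (-3*1)**2) + 1508 = -3*(1 - 3 + (-3)**2) + 1508 = -3*(1 - 3 + 9) + 1508 = -3*7 + 1508 = -21 + 1508 = 1487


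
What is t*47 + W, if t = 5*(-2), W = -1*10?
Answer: -480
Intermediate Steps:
W = -10
t = -10
t*47 + W = -10*47 - 10 = -470 - 10 = -480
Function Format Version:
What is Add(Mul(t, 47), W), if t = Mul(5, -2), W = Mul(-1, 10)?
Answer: -480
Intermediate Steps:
W = -10
t = -10
Add(Mul(t, 47), W) = Add(Mul(-10, 47), -10) = Add(-470, -10) = -480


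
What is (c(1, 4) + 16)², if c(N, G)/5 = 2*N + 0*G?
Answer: 676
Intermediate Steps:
c(N, G) = 10*N (c(N, G) = 5*(2*N + 0*G) = 5*(2*N + 0) = 5*(2*N) = 10*N)
(c(1, 4) + 16)² = (10*1 + 16)² = (10 + 16)² = 26² = 676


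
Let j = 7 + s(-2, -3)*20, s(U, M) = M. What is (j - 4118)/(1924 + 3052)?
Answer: -4171/4976 ≈ -0.83822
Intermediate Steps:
j = -53 (j = 7 - 3*20 = 7 - 60 = -53)
(j - 4118)/(1924 + 3052) = (-53 - 4118)/(1924 + 3052) = -4171/4976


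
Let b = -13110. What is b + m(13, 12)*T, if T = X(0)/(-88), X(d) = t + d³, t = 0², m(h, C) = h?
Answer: -13110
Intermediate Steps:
t = 0
X(d) = d³ (X(d) = 0 + d³ = d³)
T = 0 (T = 0³/(-88) = 0*(-1/88) = 0)
b + m(13, 12)*T = -13110 + 13*0 = -13110 + 0 = -13110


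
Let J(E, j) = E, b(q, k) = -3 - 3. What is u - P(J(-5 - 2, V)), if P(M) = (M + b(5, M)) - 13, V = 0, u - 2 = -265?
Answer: -237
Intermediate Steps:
u = -263 (u = 2 - 265 = -263)
b(q, k) = -6
P(M) = -19 + M (P(M) = (M - 6) - 13 = (-6 + M) - 13 = -19 + M)
u - P(J(-5 - 2, V)) = -263 - (-19 + (-5 - 2)) = -263 - (-19 - 7) = -263 - 1*(-26) = -263 + 26 = -237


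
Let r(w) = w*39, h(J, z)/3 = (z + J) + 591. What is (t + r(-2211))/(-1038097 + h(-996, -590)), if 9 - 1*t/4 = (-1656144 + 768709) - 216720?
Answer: -4330427/1041082 ≈ -4.1595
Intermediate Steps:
h(J, z) = 1773 + 3*J + 3*z (h(J, z) = 3*((z + J) + 591) = 3*((J + z) + 591) = 3*(591 + J + z) = 1773 + 3*J + 3*z)
t = 4416656 (t = 36 - 4*((-1656144 + 768709) - 216720) = 36 - 4*(-887435 - 216720) = 36 - 4*(-1104155) = 36 + 4416620 = 4416656)
r(w) = 39*w
(t + r(-2211))/(-1038097 + h(-996, -590)) = (4416656 + 39*(-2211))/(-1038097 + (1773 + 3*(-996) + 3*(-590))) = (4416656 - 86229)/(-1038097 + (1773 - 2988 - 1770)) = 4330427/(-1038097 - 2985) = 4330427/(-1041082) = 4330427*(-1/1041082) = -4330427/1041082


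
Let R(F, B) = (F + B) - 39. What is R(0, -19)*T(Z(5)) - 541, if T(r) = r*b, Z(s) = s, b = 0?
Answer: -541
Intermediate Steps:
R(F, B) = -39 + B + F (R(F, B) = (B + F) - 39 = -39 + B + F)
T(r) = 0 (T(r) = r*0 = 0)
R(0, -19)*T(Z(5)) - 541 = (-39 - 19 + 0)*0 - 541 = -58*0 - 541 = 0 - 541 = -541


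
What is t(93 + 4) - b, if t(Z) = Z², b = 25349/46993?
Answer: 442131788/46993 ≈ 9408.5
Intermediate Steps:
b = 25349/46993 (b = 25349*(1/46993) = 25349/46993 ≈ 0.53942)
t(93 + 4) - b = (93 + 4)² - 1*25349/46993 = 97² - 25349/46993 = 9409 - 25349/46993 = 442131788/46993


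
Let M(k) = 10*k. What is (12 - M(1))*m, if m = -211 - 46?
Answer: -514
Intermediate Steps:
m = -257
(12 - M(1))*m = (12 - 10)*(-257) = 2*(-257) = -514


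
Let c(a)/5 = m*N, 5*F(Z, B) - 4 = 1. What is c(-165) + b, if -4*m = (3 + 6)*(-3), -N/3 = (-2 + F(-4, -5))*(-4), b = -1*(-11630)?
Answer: 11225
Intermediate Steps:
b = 11630
F(Z, B) = 1 (F(Z, B) = ⅘ + (⅕)*1 = ⅘ + ⅕ = 1)
N = -12 (N = -3*(-2 + 1)*(-4) = -(-3)*(-4) = -3*4 = -12)
m = 27/4 (m = -(3 + 6)*(-3)/4 = -9*(-3)/4 = -¼*(-27) = 27/4 ≈ 6.7500)
c(a) = -405 (c(a) = 5*((27/4)*(-12)) = 5*(-81) = -405)
c(-165) + b = -405 + 11630 = 11225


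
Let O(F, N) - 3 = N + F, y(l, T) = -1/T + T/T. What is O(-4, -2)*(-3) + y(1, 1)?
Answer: 9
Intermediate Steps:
y(l, T) = 1 - 1/T (y(l, T) = -1/T + 1 = 1 - 1/T)
O(F, N) = 3 + F + N (O(F, N) = 3 + (N + F) = 3 + (F + N) = 3 + F + N)
O(-4, -2)*(-3) + y(1, 1) = (3 - 4 - 2)*(-3) + (-1 + 1)/1 = -3*(-3) + 1*0 = 9 + 0 = 9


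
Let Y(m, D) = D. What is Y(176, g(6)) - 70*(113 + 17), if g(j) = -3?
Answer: -9103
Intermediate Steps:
Y(176, g(6)) - 70*(113 + 17) = -3 - 70*(113 + 17) = -3 - 70*130 = -3 - 9100 = -9103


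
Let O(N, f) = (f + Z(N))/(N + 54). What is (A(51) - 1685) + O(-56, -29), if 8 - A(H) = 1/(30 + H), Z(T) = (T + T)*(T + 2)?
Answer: -759215/162 ≈ -4686.5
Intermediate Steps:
Z(T) = 2*T*(2 + T) (Z(T) = (2*T)*(2 + T) = 2*T*(2 + T))
A(H) = 8 - 1/(30 + H)
O(N, f) = (f + 2*N*(2 + N))/(54 + N) (O(N, f) = (f + 2*N*(2 + N))/(N + 54) = (f + 2*N*(2 + N))/(54 + N))
(A(51) - 1685) + O(-56, -29) = ((239 + 8*51)/(30 + 51) - 1685) + (-29 + 2*(-56)*(2 - 56))/(54 - 56) = ((239 + 408)/81 - 1685) + (-29 + 2*(-56)*(-54))/(-2) = ((1/81)*647 - 1685) - (-29 + 6048)/2 = (647/81 - 1685) - ½*6019 = -135838/81 - 6019/2 = -759215/162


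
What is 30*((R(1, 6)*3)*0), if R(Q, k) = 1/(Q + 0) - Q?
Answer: 0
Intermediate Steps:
R(Q, k) = 1/Q - Q
30*((R(1, 6)*3)*0) = 30*(((1/1 - 1*1)*3)*0) = 30*(((1 - 1)*3)*0) = 30*((0*3)*0) = 30*(0*0) = 30*0 = 0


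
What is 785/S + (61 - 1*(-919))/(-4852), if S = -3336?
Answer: -1769525/4046568 ≈ -0.43729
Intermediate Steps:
785/S + (61 - 1*(-919))/(-4852) = 785/(-3336) + (61 - 1*(-919))/(-4852) = 785*(-1/3336) + (61 + 919)*(-1/4852) = -785/3336 + 980*(-1/4852) = -785/3336 - 245/1213 = -1769525/4046568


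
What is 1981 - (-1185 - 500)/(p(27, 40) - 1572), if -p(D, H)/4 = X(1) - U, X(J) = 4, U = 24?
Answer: 2953967/1492 ≈ 1979.9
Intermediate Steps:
p(D, H) = 80 (p(D, H) = -4*(4 - 1*24) = -4*(4 - 24) = -4*(-20) = 80)
1981 - (-1185 - 500)/(p(27, 40) - 1572) = 1981 - (-1185 - 500)/(80 - 1572) = 1981 - (-1685)/(-1492) = 1981 - (-1685)*(-1)/1492 = 1981 - 1*1685/1492 = 1981 - 1685/1492 = 2953967/1492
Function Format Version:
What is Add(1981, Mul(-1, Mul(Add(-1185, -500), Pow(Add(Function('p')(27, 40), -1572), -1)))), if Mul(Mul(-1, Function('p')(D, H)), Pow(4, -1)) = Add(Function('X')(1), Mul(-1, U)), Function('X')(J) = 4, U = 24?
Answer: Rational(2953967, 1492) ≈ 1979.9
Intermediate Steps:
Function('p')(D, H) = 80 (Function('p')(D, H) = Mul(-4, Add(4, Mul(-1, 24))) = Mul(-4, Add(4, -24)) = Mul(-4, -20) = 80)
Add(1981, Mul(-1, Mul(Add(-1185, -500), Pow(Add(Function('p')(27, 40), -1572), -1)))) = Add(1981, Mul(-1, Mul(Add(-1185, -500), Pow(Add(80, -1572), -1)))) = Add(1981, Mul(-1, Mul(-1685, Pow(-1492, -1)))) = Add(1981, Mul(-1, Mul(-1685, Rational(-1, 1492)))) = Add(1981, Mul(-1, Rational(1685, 1492))) = Add(1981, Rational(-1685, 1492)) = Rational(2953967, 1492)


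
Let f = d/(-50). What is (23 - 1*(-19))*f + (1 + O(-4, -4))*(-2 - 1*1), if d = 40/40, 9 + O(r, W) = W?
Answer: 879/25 ≈ 35.160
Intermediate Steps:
O(r, W) = -9 + W
d = 1 (d = 40*(1/40) = 1)
f = -1/50 (f = 1/(-50) = 1*(-1/50) = -1/50 ≈ -0.020000)
(23 - 1*(-19))*f + (1 + O(-4, -4))*(-2 - 1*1) = (23 - 1*(-19))*(-1/50) + (1 + (-9 - 4))*(-2 - 1*1) = (23 + 19)*(-1/50) + (1 - 13)*(-2 - 1) = 42*(-1/50) - 12*(-3) = -21/25 + 36 = 879/25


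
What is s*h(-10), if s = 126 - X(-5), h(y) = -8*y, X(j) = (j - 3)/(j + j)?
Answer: 10016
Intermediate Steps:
X(j) = (-3 + j)/(2*j) (X(j) = (-3 + j)/((2*j)) = (-3 + j)*(1/(2*j)) = (-3 + j)/(2*j))
s = 626/5 (s = 126 - (-3 - 5)/(2*(-5)) = 126 - (-1)*(-8)/(2*5) = 126 - 1*⅘ = 126 - ⅘ = 626/5 ≈ 125.20)
s*h(-10) = 626*(-8*(-10))/5 = (626/5)*80 = 10016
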